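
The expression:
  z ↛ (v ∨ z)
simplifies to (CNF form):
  False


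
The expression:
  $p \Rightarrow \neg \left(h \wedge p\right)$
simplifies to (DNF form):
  $\neg h \vee \neg p$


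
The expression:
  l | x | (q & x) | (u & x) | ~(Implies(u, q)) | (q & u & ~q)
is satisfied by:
  {x: True, l: True, u: True, q: False}
  {x: True, l: True, q: False, u: False}
  {x: True, l: True, u: True, q: True}
  {x: True, l: True, q: True, u: False}
  {x: True, u: True, q: False, l: False}
  {x: True, q: False, u: False, l: False}
  {x: True, u: True, q: True, l: False}
  {x: True, q: True, u: False, l: False}
  {u: True, l: True, q: False, x: False}
  {l: True, q: False, u: False, x: False}
  {u: True, l: True, q: True, x: False}
  {l: True, q: True, u: False, x: False}
  {u: True, l: False, q: False, x: False}


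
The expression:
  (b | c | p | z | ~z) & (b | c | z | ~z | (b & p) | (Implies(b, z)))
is always true.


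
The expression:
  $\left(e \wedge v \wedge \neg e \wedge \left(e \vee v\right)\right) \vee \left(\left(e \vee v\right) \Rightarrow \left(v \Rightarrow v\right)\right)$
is always true.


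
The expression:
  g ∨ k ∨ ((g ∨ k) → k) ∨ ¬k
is always true.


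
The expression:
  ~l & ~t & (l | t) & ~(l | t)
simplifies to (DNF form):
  False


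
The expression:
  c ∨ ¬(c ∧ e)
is always true.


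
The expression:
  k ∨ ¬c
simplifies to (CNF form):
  k ∨ ¬c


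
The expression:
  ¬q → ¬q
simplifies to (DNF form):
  True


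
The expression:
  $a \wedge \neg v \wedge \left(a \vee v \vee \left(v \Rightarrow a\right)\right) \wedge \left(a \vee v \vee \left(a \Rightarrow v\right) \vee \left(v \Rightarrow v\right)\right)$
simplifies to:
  $a \wedge \neg v$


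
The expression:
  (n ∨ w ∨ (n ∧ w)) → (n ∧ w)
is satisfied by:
  {w: False, n: False}
  {n: True, w: True}


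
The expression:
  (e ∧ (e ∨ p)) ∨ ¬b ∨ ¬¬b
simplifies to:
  True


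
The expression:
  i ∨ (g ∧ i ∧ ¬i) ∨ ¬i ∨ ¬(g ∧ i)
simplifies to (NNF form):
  True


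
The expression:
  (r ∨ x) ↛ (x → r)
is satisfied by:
  {x: True, r: False}


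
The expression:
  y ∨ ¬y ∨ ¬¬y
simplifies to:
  True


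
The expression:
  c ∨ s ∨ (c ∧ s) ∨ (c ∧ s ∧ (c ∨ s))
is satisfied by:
  {c: True, s: True}
  {c: True, s: False}
  {s: True, c: False}


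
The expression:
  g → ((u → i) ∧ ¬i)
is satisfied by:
  {i: False, g: False, u: False}
  {u: True, i: False, g: False}
  {i: True, u: False, g: False}
  {u: True, i: True, g: False}
  {g: True, u: False, i: False}


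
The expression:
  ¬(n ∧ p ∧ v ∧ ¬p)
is always true.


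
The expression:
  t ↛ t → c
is always true.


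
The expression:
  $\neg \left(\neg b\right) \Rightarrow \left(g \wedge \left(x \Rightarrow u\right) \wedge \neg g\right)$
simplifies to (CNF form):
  $\neg b$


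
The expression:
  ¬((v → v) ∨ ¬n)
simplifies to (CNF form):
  False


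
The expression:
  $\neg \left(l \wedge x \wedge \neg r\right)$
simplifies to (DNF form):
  $r \vee \neg l \vee \neg x$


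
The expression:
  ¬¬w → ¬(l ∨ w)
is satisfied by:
  {w: False}


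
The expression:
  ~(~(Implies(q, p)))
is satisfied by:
  {p: True, q: False}
  {q: False, p: False}
  {q: True, p: True}


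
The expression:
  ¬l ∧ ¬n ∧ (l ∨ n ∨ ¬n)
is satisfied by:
  {n: False, l: False}


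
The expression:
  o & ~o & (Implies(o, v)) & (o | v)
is never true.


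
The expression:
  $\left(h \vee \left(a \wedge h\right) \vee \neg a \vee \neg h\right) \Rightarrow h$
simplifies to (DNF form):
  $h$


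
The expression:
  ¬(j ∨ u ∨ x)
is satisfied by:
  {x: False, u: False, j: False}


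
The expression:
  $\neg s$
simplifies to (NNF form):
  $\neg s$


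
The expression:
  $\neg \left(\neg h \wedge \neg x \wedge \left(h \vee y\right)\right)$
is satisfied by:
  {x: True, h: True, y: False}
  {x: True, h: False, y: False}
  {h: True, x: False, y: False}
  {x: False, h: False, y: False}
  {x: True, y: True, h: True}
  {x: True, y: True, h: False}
  {y: True, h: True, x: False}


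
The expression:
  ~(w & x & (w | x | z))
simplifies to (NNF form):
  ~w | ~x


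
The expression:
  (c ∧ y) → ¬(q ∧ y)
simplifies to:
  ¬c ∨ ¬q ∨ ¬y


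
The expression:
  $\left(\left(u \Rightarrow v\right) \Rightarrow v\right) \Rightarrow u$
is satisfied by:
  {u: True, v: False}
  {v: False, u: False}
  {v: True, u: True}


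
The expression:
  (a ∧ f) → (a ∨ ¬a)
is always true.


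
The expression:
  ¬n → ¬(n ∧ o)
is always true.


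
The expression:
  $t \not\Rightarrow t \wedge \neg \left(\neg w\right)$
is never true.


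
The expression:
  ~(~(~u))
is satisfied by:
  {u: False}


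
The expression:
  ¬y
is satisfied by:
  {y: False}


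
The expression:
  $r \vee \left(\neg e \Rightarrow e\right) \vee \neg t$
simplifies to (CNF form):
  $e \vee r \vee \neg t$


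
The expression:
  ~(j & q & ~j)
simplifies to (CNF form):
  True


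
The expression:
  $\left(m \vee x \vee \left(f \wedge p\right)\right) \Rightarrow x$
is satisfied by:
  {x: True, p: False, f: False, m: False}
  {x: True, f: True, p: False, m: False}
  {x: True, p: True, f: False, m: False}
  {x: True, f: True, p: True, m: False}
  {x: True, m: True, p: False, f: False}
  {x: True, m: True, f: True, p: False}
  {x: True, m: True, p: True, f: False}
  {x: True, m: True, f: True, p: True}
  {m: False, p: False, f: False, x: False}
  {f: True, m: False, p: False, x: False}
  {p: True, m: False, f: False, x: False}


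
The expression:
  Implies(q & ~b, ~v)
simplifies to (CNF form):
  b | ~q | ~v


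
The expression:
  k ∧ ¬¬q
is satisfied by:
  {q: True, k: True}


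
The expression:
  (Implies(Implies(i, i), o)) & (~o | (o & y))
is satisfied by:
  {o: True, y: True}


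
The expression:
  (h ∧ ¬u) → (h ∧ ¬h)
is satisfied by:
  {u: True, h: False}
  {h: False, u: False}
  {h: True, u: True}


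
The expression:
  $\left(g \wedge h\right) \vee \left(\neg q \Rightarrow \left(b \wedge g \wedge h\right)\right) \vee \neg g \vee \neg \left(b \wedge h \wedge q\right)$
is always true.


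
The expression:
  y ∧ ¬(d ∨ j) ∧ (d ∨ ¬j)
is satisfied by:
  {y: True, d: False, j: False}


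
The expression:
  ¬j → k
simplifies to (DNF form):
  j ∨ k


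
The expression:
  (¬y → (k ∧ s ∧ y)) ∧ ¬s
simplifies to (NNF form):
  y ∧ ¬s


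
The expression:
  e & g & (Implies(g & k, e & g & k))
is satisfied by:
  {e: True, g: True}


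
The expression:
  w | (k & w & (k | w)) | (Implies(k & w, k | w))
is always true.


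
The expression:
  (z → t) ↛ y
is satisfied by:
  {t: True, y: False, z: False}
  {y: False, z: False, t: False}
  {t: True, z: True, y: False}


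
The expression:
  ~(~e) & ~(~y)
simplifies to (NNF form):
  e & y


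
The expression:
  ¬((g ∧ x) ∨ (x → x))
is never true.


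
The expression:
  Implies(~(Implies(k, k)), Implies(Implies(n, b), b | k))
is always true.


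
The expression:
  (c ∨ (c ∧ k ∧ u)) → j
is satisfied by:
  {j: True, c: False}
  {c: False, j: False}
  {c: True, j: True}


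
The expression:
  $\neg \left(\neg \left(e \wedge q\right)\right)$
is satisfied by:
  {e: True, q: True}


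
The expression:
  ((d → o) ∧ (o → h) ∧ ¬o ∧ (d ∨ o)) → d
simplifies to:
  True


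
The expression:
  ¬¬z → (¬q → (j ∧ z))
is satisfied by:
  {q: True, j: True, z: False}
  {q: True, j: False, z: False}
  {j: True, q: False, z: False}
  {q: False, j: False, z: False}
  {q: True, z: True, j: True}
  {q: True, z: True, j: False}
  {z: True, j: True, q: False}


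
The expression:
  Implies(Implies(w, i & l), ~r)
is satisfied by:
  {w: True, i: False, l: False, r: False}
  {w: True, l: True, i: False, r: False}
  {w: True, i: True, l: False, r: False}
  {w: True, l: True, i: True, r: False}
  {w: False, i: False, l: False, r: False}
  {l: True, w: False, i: False, r: False}
  {i: True, w: False, l: False, r: False}
  {l: True, i: True, w: False, r: False}
  {r: True, w: True, i: False, l: False}
  {r: True, l: True, w: True, i: False}
  {r: True, w: True, i: True, l: False}


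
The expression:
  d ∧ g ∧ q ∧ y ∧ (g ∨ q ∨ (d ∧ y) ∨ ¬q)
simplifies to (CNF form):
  d ∧ g ∧ q ∧ y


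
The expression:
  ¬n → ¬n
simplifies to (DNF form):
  True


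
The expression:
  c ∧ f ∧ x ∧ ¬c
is never true.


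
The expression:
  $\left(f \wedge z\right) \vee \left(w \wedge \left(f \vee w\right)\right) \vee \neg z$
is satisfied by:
  {w: True, f: True, z: False}
  {w: True, f: False, z: False}
  {f: True, w: False, z: False}
  {w: False, f: False, z: False}
  {z: True, w: True, f: True}
  {z: True, w: True, f: False}
  {z: True, f: True, w: False}


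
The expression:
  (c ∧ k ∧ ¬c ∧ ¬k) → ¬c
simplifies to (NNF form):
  True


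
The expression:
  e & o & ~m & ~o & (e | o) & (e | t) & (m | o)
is never true.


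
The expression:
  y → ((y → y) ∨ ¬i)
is always true.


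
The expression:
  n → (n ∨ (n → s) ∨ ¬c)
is always true.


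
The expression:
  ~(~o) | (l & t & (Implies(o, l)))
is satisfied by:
  {o: True, l: True, t: True}
  {o: True, l: True, t: False}
  {o: True, t: True, l: False}
  {o: True, t: False, l: False}
  {l: True, t: True, o: False}


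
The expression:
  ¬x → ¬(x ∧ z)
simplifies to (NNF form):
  True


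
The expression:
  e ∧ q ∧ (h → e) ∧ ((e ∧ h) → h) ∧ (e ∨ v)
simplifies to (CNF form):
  e ∧ q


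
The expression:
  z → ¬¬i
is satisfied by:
  {i: True, z: False}
  {z: False, i: False}
  {z: True, i: True}


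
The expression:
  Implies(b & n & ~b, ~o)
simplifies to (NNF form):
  True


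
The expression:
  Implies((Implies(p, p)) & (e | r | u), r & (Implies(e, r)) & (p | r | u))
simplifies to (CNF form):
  (r | ~e) & (r | ~u)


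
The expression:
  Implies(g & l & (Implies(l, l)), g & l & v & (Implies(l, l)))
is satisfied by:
  {v: True, l: False, g: False}
  {l: False, g: False, v: False}
  {g: True, v: True, l: False}
  {g: True, l: False, v: False}
  {v: True, l: True, g: False}
  {l: True, v: False, g: False}
  {g: True, l: True, v: True}


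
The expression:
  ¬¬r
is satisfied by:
  {r: True}


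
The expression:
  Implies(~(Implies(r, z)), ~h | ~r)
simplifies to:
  z | ~h | ~r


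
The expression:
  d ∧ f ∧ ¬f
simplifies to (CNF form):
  False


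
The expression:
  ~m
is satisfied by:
  {m: False}


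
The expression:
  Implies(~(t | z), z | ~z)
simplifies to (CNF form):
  True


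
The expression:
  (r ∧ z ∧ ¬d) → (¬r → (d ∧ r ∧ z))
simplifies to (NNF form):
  True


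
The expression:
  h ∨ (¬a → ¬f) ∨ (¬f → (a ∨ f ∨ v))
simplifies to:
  True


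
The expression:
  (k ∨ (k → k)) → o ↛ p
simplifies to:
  o ∧ ¬p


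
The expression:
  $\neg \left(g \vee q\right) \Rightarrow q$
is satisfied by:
  {q: True, g: True}
  {q: True, g: False}
  {g: True, q: False}


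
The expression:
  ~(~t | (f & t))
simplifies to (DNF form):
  t & ~f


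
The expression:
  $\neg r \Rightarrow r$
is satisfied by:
  {r: True}


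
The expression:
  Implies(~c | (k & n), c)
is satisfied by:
  {c: True}


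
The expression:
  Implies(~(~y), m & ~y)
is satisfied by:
  {y: False}


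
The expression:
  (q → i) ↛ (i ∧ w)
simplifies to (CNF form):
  (i ∨ ¬i) ∧ (i ∨ ¬q) ∧ (¬i ∨ ¬w) ∧ (¬q ∨ ¬w)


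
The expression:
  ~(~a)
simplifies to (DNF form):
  a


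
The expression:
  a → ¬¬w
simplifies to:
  w ∨ ¬a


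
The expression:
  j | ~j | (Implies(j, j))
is always true.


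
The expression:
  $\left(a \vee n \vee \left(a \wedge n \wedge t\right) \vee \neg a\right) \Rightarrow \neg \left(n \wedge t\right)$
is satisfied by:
  {t: False, n: False}
  {n: True, t: False}
  {t: True, n: False}


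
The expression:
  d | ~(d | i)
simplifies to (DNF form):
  d | ~i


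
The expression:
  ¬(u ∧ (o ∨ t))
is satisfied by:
  {o: False, u: False, t: False}
  {t: True, o: False, u: False}
  {o: True, t: False, u: False}
  {t: True, o: True, u: False}
  {u: True, t: False, o: False}


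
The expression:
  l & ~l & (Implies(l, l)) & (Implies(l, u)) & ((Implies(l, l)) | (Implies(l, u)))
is never true.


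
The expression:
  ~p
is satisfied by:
  {p: False}


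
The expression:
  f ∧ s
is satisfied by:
  {s: True, f: True}


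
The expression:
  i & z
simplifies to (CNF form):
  i & z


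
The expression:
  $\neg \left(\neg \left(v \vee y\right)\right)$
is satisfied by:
  {y: True, v: True}
  {y: True, v: False}
  {v: True, y: False}


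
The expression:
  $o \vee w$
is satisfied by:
  {o: True, w: True}
  {o: True, w: False}
  {w: True, o: False}


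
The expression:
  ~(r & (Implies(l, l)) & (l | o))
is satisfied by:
  {l: False, r: False, o: False}
  {o: True, l: False, r: False}
  {l: True, o: False, r: False}
  {o: True, l: True, r: False}
  {r: True, o: False, l: False}


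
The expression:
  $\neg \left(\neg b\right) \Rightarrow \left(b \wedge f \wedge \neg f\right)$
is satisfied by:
  {b: False}


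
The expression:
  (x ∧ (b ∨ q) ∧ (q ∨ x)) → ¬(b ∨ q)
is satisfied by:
  {b: False, x: False, q: False}
  {q: True, b: False, x: False}
  {b: True, q: False, x: False}
  {q: True, b: True, x: False}
  {x: True, q: False, b: False}


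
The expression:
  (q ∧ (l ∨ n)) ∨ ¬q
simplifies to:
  l ∨ n ∨ ¬q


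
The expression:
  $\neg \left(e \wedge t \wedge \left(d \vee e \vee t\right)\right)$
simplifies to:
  $\neg e \vee \neg t$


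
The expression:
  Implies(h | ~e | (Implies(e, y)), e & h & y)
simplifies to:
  e & (h | ~y) & (y | ~h)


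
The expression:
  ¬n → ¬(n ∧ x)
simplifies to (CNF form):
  True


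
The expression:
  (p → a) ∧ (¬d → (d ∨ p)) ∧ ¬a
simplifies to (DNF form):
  d ∧ ¬a ∧ ¬p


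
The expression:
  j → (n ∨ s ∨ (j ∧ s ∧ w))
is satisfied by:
  {n: True, s: True, j: False}
  {n: True, s: False, j: False}
  {s: True, n: False, j: False}
  {n: False, s: False, j: False}
  {j: True, n: True, s: True}
  {j: True, n: True, s: False}
  {j: True, s: True, n: False}


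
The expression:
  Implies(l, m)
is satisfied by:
  {m: True, l: False}
  {l: False, m: False}
  {l: True, m: True}


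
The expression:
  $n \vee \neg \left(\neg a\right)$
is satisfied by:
  {n: True, a: True}
  {n: True, a: False}
  {a: True, n: False}


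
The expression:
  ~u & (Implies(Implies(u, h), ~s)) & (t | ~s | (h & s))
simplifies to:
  ~s & ~u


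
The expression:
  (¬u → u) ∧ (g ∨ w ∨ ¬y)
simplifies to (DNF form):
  (g ∧ u) ∨ (u ∧ w) ∨ (u ∧ ¬y)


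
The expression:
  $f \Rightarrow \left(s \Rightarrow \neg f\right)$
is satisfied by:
  {s: False, f: False}
  {f: True, s: False}
  {s: True, f: False}


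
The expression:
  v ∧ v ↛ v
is never true.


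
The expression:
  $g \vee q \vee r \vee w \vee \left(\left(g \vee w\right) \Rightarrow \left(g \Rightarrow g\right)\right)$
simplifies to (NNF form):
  $\text{True}$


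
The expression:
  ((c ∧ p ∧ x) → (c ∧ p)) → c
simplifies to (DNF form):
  c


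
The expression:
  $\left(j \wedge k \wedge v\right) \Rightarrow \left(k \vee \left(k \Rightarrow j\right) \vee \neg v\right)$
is always true.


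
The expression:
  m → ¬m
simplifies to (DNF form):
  ¬m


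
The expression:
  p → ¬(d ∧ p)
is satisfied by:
  {p: False, d: False}
  {d: True, p: False}
  {p: True, d: False}


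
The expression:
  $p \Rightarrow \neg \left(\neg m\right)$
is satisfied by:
  {m: True, p: False}
  {p: False, m: False}
  {p: True, m: True}


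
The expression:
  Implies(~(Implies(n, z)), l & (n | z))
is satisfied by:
  {z: True, l: True, n: False}
  {z: True, l: False, n: False}
  {l: True, z: False, n: False}
  {z: False, l: False, n: False}
  {n: True, z: True, l: True}
  {n: True, z: True, l: False}
  {n: True, l: True, z: False}


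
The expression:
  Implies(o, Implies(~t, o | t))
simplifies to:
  True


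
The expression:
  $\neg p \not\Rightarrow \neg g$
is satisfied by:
  {g: True, p: False}


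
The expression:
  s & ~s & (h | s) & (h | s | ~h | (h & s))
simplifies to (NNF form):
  False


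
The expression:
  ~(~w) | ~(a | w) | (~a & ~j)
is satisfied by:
  {w: True, a: False}
  {a: False, w: False}
  {a: True, w: True}


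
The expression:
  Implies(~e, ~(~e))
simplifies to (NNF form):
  e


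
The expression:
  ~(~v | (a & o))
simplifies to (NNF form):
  v & (~a | ~o)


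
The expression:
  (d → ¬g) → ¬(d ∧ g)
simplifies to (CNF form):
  True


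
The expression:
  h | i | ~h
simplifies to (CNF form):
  True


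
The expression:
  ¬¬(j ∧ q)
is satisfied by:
  {j: True, q: True}


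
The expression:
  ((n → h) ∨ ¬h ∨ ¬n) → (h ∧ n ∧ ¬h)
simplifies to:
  False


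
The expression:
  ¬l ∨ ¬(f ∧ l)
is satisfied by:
  {l: False, f: False}
  {f: True, l: False}
  {l: True, f: False}


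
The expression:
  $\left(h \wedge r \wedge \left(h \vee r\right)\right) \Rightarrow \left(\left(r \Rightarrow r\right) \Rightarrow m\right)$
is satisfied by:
  {m: True, h: False, r: False}
  {h: False, r: False, m: False}
  {r: True, m: True, h: False}
  {r: True, h: False, m: False}
  {m: True, h: True, r: False}
  {h: True, m: False, r: False}
  {r: True, h: True, m: True}


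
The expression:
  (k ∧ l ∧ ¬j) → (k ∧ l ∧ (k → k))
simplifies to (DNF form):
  True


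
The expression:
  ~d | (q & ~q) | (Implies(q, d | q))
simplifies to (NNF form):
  True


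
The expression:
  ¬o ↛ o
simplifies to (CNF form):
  ¬o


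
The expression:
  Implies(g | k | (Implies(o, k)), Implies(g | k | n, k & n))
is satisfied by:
  {k: True, n: True, o: True, g: False}
  {k: True, n: True, g: False, o: False}
  {k: True, n: True, o: True, g: True}
  {k: True, n: True, g: True, o: False}
  {o: True, n: False, g: False, k: False}
  {n: False, g: False, o: False, k: False}
  {o: True, n: True, g: False, k: False}


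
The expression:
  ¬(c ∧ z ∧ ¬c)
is always true.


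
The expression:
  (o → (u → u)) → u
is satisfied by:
  {u: True}


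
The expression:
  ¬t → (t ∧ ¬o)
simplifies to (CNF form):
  t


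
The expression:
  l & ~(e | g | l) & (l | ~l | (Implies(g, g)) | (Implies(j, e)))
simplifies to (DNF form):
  False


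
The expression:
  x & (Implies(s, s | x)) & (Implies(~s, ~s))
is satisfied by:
  {x: True}


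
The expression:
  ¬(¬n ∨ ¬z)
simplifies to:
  n ∧ z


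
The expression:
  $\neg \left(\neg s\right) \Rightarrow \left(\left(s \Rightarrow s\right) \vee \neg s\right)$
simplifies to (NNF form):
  $\text{True}$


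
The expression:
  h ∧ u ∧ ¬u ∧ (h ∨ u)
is never true.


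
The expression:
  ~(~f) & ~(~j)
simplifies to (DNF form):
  f & j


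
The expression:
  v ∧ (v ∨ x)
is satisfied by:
  {v: True}


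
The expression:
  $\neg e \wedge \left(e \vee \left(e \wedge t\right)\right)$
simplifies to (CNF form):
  $\text{False}$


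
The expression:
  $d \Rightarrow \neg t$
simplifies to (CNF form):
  $\neg d \vee \neg t$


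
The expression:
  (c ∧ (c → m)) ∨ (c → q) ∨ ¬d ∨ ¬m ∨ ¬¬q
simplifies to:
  True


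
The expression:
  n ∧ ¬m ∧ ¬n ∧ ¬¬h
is never true.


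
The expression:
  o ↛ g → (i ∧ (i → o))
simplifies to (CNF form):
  g ∨ i ∨ ¬o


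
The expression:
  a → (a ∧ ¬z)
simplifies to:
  ¬a ∨ ¬z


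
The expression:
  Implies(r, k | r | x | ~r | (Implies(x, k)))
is always true.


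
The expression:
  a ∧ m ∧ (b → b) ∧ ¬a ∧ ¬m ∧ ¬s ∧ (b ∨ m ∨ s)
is never true.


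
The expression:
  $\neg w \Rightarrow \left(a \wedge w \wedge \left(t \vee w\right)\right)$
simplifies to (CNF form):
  $w$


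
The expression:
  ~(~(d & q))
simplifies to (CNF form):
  d & q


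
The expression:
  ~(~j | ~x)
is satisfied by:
  {j: True, x: True}


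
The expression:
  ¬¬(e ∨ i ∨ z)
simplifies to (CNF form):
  e ∨ i ∨ z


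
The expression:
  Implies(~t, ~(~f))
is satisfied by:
  {t: True, f: True}
  {t: True, f: False}
  {f: True, t: False}


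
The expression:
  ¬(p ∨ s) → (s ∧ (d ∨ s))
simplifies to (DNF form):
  p ∨ s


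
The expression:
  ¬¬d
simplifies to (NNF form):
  d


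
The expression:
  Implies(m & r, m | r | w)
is always true.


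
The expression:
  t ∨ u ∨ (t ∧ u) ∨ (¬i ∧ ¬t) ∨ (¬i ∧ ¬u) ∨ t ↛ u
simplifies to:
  t ∨ u ∨ ¬i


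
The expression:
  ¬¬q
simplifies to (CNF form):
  q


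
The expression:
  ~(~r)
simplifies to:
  r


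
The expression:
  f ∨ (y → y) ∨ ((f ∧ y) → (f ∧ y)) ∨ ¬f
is always true.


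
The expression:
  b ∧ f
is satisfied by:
  {b: True, f: True}


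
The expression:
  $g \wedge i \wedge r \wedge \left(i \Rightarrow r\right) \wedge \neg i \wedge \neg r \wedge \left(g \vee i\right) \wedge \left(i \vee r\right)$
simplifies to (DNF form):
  $\text{False}$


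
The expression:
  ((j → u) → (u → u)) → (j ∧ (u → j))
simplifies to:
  j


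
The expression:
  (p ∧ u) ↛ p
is never true.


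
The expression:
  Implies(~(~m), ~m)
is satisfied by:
  {m: False}


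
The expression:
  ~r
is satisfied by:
  {r: False}


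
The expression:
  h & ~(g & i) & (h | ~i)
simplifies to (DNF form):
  (h & ~g) | (h & ~i)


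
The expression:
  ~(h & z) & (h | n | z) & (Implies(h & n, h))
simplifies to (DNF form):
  (h & ~z) | (n & ~h) | (z & ~h)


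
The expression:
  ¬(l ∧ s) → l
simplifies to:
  l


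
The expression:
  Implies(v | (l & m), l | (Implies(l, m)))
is always true.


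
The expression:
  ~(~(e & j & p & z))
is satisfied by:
  {p: True, z: True, j: True, e: True}


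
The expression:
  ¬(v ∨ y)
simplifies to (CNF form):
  ¬v ∧ ¬y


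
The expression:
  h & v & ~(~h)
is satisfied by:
  {h: True, v: True}


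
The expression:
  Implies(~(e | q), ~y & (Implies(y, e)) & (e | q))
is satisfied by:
  {q: True, e: True}
  {q: True, e: False}
  {e: True, q: False}


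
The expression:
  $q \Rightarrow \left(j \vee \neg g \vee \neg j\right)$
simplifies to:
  $\text{True}$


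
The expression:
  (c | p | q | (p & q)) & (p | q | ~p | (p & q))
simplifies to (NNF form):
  c | p | q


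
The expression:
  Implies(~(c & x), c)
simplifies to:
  c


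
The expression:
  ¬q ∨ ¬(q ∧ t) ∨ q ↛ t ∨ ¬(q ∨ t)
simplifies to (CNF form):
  ¬q ∨ ¬t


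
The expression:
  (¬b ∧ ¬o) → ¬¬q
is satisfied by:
  {b: True, q: True, o: True}
  {b: True, q: True, o: False}
  {b: True, o: True, q: False}
  {b: True, o: False, q: False}
  {q: True, o: True, b: False}
  {q: True, o: False, b: False}
  {o: True, q: False, b: False}


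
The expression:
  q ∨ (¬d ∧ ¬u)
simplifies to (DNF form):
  q ∨ (¬d ∧ ¬u)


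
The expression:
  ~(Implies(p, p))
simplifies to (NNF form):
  False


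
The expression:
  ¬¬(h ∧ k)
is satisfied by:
  {h: True, k: True}


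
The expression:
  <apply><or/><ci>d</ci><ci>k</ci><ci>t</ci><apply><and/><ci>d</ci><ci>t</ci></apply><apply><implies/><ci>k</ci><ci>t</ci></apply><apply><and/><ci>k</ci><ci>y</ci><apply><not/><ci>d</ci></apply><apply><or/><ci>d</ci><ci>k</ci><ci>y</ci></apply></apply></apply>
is always true.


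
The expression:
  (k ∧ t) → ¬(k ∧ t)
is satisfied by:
  {k: False, t: False}
  {t: True, k: False}
  {k: True, t: False}


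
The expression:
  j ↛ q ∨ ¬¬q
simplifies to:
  j ∨ q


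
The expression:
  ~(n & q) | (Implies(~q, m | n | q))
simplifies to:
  True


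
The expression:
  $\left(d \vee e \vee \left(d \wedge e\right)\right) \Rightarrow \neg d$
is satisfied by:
  {d: False}


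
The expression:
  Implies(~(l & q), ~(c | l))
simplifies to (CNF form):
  (l | ~c) & (l | ~l) & (q | ~c) & (q | ~l)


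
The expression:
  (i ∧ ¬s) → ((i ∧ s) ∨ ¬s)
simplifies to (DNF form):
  True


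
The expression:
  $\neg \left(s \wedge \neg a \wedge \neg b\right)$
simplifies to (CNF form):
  $a \vee b \vee \neg s$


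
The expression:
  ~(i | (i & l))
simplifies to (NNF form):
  ~i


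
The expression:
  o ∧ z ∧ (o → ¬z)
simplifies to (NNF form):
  False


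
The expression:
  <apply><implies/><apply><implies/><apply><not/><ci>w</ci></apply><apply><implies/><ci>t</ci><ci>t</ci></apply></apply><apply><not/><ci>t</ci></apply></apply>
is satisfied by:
  {t: False}


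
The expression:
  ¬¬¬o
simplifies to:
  ¬o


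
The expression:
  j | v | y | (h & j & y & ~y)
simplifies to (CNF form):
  j | v | y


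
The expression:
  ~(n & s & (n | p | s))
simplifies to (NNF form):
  ~n | ~s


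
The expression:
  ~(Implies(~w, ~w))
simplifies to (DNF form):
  False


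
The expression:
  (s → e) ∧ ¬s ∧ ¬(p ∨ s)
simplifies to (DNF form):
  ¬p ∧ ¬s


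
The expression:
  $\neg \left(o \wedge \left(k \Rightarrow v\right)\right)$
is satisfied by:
  {k: True, o: False, v: False}
  {k: False, o: False, v: False}
  {v: True, k: True, o: False}
  {v: True, k: False, o: False}
  {o: True, k: True, v: False}


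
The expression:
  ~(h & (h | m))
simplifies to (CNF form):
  ~h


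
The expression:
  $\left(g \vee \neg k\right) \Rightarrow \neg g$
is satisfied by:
  {g: False}


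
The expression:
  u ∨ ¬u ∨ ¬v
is always true.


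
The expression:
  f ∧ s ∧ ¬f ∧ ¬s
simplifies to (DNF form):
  False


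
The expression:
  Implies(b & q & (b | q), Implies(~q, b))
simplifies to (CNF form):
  True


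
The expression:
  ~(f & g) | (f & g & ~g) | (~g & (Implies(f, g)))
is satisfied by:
  {g: False, f: False}
  {f: True, g: False}
  {g: True, f: False}


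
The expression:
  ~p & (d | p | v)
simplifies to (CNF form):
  ~p & (d | v)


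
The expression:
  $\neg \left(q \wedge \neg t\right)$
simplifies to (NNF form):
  $t \vee \neg q$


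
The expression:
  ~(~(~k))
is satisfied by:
  {k: False}


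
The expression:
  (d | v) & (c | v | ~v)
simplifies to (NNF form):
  d | v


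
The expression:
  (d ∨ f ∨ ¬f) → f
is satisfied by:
  {f: True}


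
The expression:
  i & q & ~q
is never true.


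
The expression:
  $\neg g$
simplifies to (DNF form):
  $\neg g$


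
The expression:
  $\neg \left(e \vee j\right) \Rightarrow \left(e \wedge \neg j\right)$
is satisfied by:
  {e: True, j: True}
  {e: True, j: False}
  {j: True, e: False}


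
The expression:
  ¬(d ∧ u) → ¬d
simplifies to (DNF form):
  u ∨ ¬d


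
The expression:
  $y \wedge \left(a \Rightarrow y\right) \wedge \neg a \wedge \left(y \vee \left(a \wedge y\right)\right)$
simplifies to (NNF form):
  $y \wedge \neg a$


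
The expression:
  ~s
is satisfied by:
  {s: False}


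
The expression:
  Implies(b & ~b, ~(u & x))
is always true.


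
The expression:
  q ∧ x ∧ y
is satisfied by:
  {x: True, y: True, q: True}


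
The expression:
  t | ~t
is always true.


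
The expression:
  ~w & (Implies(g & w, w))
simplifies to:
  ~w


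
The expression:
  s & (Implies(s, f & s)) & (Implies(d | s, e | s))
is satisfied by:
  {s: True, f: True}


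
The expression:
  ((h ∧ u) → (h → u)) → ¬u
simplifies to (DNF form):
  ¬u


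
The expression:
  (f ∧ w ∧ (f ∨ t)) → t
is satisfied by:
  {t: True, w: False, f: False}
  {w: False, f: False, t: False}
  {f: True, t: True, w: False}
  {f: True, w: False, t: False}
  {t: True, w: True, f: False}
  {w: True, t: False, f: False}
  {f: True, w: True, t: True}


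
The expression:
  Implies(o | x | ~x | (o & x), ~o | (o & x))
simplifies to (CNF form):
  x | ~o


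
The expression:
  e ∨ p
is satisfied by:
  {e: True, p: True}
  {e: True, p: False}
  {p: True, e: False}


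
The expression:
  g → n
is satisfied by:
  {n: True, g: False}
  {g: False, n: False}
  {g: True, n: True}


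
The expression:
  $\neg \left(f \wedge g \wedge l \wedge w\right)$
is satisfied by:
  {l: False, g: False, w: False, f: False}
  {f: True, l: False, g: False, w: False}
  {w: True, l: False, g: False, f: False}
  {f: True, w: True, l: False, g: False}
  {g: True, f: False, l: False, w: False}
  {f: True, g: True, l: False, w: False}
  {w: True, g: True, f: False, l: False}
  {f: True, w: True, g: True, l: False}
  {l: True, w: False, g: False, f: False}
  {f: True, l: True, w: False, g: False}
  {w: True, l: True, f: False, g: False}
  {f: True, w: True, l: True, g: False}
  {g: True, l: True, w: False, f: False}
  {f: True, g: True, l: True, w: False}
  {w: True, g: True, l: True, f: False}


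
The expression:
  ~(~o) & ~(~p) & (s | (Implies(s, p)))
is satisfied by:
  {p: True, o: True}


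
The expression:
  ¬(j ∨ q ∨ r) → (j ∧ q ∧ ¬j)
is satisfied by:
  {r: True, q: True, j: True}
  {r: True, q: True, j: False}
  {r: True, j: True, q: False}
  {r: True, j: False, q: False}
  {q: True, j: True, r: False}
  {q: True, j: False, r: False}
  {j: True, q: False, r: False}


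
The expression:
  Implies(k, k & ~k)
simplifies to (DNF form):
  ~k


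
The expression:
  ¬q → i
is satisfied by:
  {i: True, q: True}
  {i: True, q: False}
  {q: True, i: False}


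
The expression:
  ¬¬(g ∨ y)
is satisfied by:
  {y: True, g: True}
  {y: True, g: False}
  {g: True, y: False}


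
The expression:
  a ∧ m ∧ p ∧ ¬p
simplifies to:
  False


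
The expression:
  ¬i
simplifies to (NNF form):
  ¬i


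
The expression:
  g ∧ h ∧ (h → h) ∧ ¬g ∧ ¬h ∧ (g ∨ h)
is never true.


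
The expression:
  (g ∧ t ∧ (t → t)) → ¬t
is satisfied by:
  {g: False, t: False}
  {t: True, g: False}
  {g: True, t: False}


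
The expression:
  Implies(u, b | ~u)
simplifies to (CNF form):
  b | ~u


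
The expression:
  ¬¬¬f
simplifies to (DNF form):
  ¬f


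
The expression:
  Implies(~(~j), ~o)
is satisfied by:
  {o: False, j: False}
  {j: True, o: False}
  {o: True, j: False}


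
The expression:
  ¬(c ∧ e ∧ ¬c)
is always true.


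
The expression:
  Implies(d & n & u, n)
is always true.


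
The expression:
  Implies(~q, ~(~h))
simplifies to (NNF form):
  h | q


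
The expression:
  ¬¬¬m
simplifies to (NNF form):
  ¬m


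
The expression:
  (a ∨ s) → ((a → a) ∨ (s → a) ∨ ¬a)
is always true.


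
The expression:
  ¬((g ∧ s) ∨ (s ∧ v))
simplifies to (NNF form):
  (¬g ∧ ¬v) ∨ ¬s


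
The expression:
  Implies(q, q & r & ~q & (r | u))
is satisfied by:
  {q: False}


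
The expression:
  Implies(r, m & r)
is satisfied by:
  {m: True, r: False}
  {r: False, m: False}
  {r: True, m: True}


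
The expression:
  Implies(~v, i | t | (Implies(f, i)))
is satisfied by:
  {t: True, i: True, v: True, f: False}
  {t: True, i: True, v: False, f: False}
  {t: True, v: True, i: False, f: False}
  {t: True, v: False, i: False, f: False}
  {i: True, v: True, t: False, f: False}
  {i: True, v: False, t: False, f: False}
  {v: True, t: False, i: False, f: False}
  {v: False, t: False, i: False, f: False}
  {f: True, t: True, i: True, v: True}
  {f: True, t: True, i: True, v: False}
  {f: True, t: True, v: True, i: False}
  {f: True, t: True, v: False, i: False}
  {f: True, i: True, v: True, t: False}
  {f: True, i: True, v: False, t: False}
  {f: True, v: True, i: False, t: False}


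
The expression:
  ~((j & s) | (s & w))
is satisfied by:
  {j: False, s: False, w: False}
  {w: True, j: False, s: False}
  {j: True, w: False, s: False}
  {w: True, j: True, s: False}
  {s: True, w: False, j: False}


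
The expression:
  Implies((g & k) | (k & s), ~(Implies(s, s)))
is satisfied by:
  {s: False, k: False, g: False}
  {g: True, s: False, k: False}
  {s: True, g: False, k: False}
  {g: True, s: True, k: False}
  {k: True, g: False, s: False}


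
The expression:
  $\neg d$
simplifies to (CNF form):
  $\neg d$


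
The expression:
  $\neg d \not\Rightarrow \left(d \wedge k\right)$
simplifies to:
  $\neg d$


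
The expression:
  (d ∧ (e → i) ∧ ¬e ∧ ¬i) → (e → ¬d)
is always true.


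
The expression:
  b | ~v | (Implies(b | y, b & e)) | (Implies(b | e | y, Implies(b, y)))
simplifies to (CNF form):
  True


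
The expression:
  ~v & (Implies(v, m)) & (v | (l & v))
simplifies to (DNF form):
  False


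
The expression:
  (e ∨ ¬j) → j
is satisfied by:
  {j: True}


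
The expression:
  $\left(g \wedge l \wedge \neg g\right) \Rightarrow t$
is always true.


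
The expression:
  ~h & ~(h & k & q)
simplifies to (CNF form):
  ~h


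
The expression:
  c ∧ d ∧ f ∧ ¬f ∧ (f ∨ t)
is never true.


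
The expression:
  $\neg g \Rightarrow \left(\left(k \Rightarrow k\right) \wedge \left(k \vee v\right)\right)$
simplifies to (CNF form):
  $g \vee k \vee v$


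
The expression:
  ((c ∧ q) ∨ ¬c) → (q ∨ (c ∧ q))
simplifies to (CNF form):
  c ∨ q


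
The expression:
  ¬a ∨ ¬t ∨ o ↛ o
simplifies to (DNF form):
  ¬a ∨ ¬t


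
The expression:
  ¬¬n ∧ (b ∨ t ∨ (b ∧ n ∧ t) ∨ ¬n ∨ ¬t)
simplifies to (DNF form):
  n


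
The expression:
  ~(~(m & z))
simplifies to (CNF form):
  m & z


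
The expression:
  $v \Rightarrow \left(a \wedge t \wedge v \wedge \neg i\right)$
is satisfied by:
  {t: True, a: True, i: False, v: False}
  {t: True, i: False, a: False, v: False}
  {a: True, t: False, i: False, v: False}
  {t: False, i: False, a: False, v: False}
  {t: True, a: True, i: True, v: False}
  {t: True, i: True, a: False, v: False}
  {a: True, i: True, t: False, v: False}
  {i: True, t: False, a: False, v: False}
  {v: True, t: True, a: True, i: False}


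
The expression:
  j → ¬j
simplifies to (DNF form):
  ¬j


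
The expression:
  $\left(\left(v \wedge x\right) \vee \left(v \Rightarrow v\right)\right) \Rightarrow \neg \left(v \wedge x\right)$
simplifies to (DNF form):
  $\neg v \vee \neg x$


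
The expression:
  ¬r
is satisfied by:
  {r: False}


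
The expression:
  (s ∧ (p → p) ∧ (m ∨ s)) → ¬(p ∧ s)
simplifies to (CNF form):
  ¬p ∨ ¬s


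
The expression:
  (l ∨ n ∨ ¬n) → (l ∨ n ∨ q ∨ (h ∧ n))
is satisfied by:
  {n: True, q: True, l: True}
  {n: True, q: True, l: False}
  {n: True, l: True, q: False}
  {n: True, l: False, q: False}
  {q: True, l: True, n: False}
  {q: True, l: False, n: False}
  {l: True, q: False, n: False}


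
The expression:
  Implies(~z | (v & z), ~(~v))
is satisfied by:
  {z: True, v: True}
  {z: True, v: False}
  {v: True, z: False}


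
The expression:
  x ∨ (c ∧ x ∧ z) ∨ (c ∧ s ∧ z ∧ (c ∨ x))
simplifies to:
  x ∨ (c ∧ s ∧ z)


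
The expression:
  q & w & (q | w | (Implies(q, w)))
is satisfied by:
  {w: True, q: True}


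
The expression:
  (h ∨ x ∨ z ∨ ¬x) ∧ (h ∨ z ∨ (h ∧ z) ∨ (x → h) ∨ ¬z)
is always true.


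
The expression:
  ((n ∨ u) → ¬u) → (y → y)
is always true.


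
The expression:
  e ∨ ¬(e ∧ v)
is always true.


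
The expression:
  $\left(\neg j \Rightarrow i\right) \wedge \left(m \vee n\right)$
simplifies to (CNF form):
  $\left(i \vee j\right) \wedge \left(m \vee n\right) \wedge \left(i \vee j \vee m\right) \wedge \left(i \vee j \vee n\right) \wedge \left(i \vee m \vee n\right) \wedge \left(j \vee m \vee n\right) \wedge \left(i \vee j \vee m \vee n\right)$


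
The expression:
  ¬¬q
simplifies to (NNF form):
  q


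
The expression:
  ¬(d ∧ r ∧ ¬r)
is always true.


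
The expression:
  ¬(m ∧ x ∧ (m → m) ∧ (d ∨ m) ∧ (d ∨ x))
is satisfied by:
  {m: False, x: False}
  {x: True, m: False}
  {m: True, x: False}


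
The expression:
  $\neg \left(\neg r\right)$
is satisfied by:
  {r: True}


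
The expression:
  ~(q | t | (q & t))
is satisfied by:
  {q: False, t: False}


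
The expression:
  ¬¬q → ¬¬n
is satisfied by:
  {n: True, q: False}
  {q: False, n: False}
  {q: True, n: True}


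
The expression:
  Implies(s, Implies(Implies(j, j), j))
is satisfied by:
  {j: True, s: False}
  {s: False, j: False}
  {s: True, j: True}


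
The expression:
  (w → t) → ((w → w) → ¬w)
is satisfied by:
  {w: False, t: False}
  {t: True, w: False}
  {w: True, t: False}


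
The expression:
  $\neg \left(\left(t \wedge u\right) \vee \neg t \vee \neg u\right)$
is never true.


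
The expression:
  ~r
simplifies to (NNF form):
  ~r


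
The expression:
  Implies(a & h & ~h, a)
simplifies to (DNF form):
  True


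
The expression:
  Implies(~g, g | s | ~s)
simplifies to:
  True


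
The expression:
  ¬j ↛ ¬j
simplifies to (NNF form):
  False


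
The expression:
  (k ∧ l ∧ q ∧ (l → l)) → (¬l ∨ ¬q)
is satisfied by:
  {l: False, k: False, q: False}
  {q: True, l: False, k: False}
  {k: True, l: False, q: False}
  {q: True, k: True, l: False}
  {l: True, q: False, k: False}
  {q: True, l: True, k: False}
  {k: True, l: True, q: False}


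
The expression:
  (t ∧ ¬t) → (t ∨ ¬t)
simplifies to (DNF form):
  True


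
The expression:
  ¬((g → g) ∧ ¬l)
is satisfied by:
  {l: True}


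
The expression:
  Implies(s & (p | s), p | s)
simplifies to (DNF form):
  True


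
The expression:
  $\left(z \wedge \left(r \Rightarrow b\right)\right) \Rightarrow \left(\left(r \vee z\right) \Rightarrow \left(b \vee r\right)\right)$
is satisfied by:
  {r: True, b: True, z: False}
  {r: True, z: False, b: False}
  {b: True, z: False, r: False}
  {b: False, z: False, r: False}
  {r: True, b: True, z: True}
  {r: True, z: True, b: False}
  {b: True, z: True, r: False}


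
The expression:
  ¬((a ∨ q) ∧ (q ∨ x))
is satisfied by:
  {q: False, x: False, a: False}
  {a: True, q: False, x: False}
  {x: True, q: False, a: False}


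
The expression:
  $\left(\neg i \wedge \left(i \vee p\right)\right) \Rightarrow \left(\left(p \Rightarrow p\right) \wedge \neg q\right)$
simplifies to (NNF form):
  $i \vee \neg p \vee \neg q$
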